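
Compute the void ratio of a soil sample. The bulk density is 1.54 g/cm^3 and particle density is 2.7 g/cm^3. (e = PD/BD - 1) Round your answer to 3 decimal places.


Step 1: e = PD / BD - 1
Step 2: e = 2.7 / 1.54 - 1
Step 3: e = 1.75325 - 1
Step 4: e = 0.753

0.753


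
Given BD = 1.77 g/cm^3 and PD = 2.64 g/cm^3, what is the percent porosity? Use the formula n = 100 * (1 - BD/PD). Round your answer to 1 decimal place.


Step 1: Formula: n = 100 * (1 - BD / PD)
Step 2: n = 100 * (1 - 1.77 / 2.64)
Step 3: n = 100 * (1 - 0.67045)
Step 4: n = 33.0%

33.0


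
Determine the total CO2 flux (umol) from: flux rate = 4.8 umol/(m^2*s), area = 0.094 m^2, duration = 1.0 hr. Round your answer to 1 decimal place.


Step 1: Convert time to seconds: 1.0 hr * 3600 = 3600.0 s
Step 2: Total = flux * area * time_s
Step 3: Total = 4.8 * 0.094 * 3600.0
Step 4: Total = 1624.3 umol

1624.3


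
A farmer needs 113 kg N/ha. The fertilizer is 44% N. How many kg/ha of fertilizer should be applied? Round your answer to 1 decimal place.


Step 1: Fertilizer rate = target N / (N content / 100)
Step 2: Rate = 113 / (44 / 100)
Step 3: Rate = 113 / 0.44
Step 4: Rate = 256.8 kg/ha

256.8


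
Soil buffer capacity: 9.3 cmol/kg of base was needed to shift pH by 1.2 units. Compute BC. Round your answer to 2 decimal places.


Step 1: BC = change in base / change in pH
Step 2: BC = 9.3 / 1.2
Step 3: BC = 7.75 cmol/(kg*pH unit)

7.75


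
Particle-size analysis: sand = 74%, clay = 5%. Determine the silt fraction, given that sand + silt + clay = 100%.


Step 1: sand + silt + clay = 100%
Step 2: silt = 100 - sand - clay
Step 3: silt = 100 - 74 - 5
Step 4: silt = 21%

21


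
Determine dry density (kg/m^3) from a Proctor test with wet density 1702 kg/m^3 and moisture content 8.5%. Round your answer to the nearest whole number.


Step 1: Dry density = wet density / (1 + w/100)
Step 2: Dry density = 1702 / (1 + 8.5/100)
Step 3: Dry density = 1702 / 1.085
Step 4: Dry density = 1569 kg/m^3

1569


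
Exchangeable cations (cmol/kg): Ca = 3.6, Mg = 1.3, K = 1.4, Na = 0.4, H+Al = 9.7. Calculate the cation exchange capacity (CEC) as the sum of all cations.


Step 1: CEC = Ca + Mg + K + Na + (H+Al)
Step 2: CEC = 3.6 + 1.3 + 1.4 + 0.4 + 9.7
Step 3: CEC = 16.4 cmol/kg

16.4


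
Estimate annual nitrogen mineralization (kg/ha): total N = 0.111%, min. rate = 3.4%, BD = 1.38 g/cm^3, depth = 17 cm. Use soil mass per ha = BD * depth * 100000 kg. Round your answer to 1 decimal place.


Step 1: Soil mass per ha = BD * depth * 100000 = 1.38 * 17 * 100000 = 2346000 kg
Step 2: Total N pool = soil mass * N%/100 = 2346000 * 0.111/100 = 2604.06 kg/ha
Step 3: N mineralized = N pool * rate%/100 = 2604.06 * 3.4/100 = 88.5 kg/ha/yr

88.5


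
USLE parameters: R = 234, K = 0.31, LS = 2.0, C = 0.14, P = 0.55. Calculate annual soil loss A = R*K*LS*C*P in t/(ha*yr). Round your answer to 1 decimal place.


Step 1: A = R * K * LS * C * P
Step 2: R * K = 234 * 0.31 = 72.54
Step 3: (R*K) * LS = 72.54 * 2.0 = 145.08
Step 4: * C * P = 145.08 * 0.14 * 0.55 = 11.2
Step 5: A = 11.2 t/(ha*yr)

11.2


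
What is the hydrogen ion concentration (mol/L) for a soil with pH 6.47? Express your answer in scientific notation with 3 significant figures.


Step 1: [H+] = 10^(-pH)
Step 2: [H+] = 10^(-6.47)
Step 3: [H+] = 3.39e-07 mol/L

3.39e-07


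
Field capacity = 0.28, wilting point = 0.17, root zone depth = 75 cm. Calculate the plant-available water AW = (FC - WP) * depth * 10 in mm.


Step 1: Available water = (FC - WP) * depth * 10
Step 2: AW = (0.28 - 0.17) * 75 * 10
Step 3: AW = 0.11 * 75 * 10
Step 4: AW = 82.5 mm

82.5


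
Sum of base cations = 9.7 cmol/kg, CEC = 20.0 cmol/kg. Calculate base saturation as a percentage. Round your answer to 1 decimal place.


Step 1: BS = 100 * (sum of bases) / CEC
Step 2: BS = 100 * 9.7 / 20.0
Step 3: BS = 48.5%

48.5


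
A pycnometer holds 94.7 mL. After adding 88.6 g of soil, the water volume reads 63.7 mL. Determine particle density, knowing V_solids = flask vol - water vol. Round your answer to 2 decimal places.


Step 1: Volume of solids = flask volume - water volume with soil
Step 2: V_solids = 94.7 - 63.7 = 31.0 mL
Step 3: Particle density = mass / V_solids = 88.6 / 31.0 = 2.86 g/cm^3

2.86


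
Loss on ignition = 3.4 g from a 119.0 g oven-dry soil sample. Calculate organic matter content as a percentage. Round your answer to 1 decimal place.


Step 1: OM% = 100 * LOI / sample mass
Step 2: OM = 100 * 3.4 / 119.0
Step 3: OM = 2.9%

2.9


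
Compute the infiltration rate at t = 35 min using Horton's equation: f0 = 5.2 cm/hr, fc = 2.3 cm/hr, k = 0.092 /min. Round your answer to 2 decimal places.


Step 1: f = fc + (f0 - fc) * exp(-k * t)
Step 2: exp(-0.092 * 35) = 0.039955
Step 3: f = 2.3 + (5.2 - 2.3) * 0.039955
Step 4: f = 2.3 + 2.9 * 0.039955
Step 5: f = 2.42 cm/hr

2.42


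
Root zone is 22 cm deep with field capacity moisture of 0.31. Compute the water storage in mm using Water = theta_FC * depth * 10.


Step 1: Water (mm) = theta_FC * depth (cm) * 10
Step 2: Water = 0.31 * 22 * 10
Step 3: Water = 68.2 mm

68.2


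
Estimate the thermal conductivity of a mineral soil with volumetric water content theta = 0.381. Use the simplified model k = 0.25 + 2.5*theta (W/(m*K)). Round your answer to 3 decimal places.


Step 1: k = 0.25 + 2.5 * theta
Step 2: k = 0.25 + 2.5 * 0.381
Step 3: k = 0.25 + 0.953
Step 4: k = 1.203 W/(m*K)

1.203


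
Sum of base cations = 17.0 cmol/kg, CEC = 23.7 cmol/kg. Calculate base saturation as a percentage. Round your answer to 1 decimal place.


Step 1: BS = 100 * (sum of bases) / CEC
Step 2: BS = 100 * 17.0 / 23.7
Step 3: BS = 71.7%

71.7


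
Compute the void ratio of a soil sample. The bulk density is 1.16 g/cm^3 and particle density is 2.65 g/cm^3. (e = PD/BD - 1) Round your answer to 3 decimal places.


Step 1: e = PD / BD - 1
Step 2: e = 2.65 / 1.16 - 1
Step 3: e = 2.28448 - 1
Step 4: e = 1.284

1.284


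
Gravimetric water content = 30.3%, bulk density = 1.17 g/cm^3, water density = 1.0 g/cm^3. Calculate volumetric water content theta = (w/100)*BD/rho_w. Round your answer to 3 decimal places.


Step 1: theta = (w / 100) * BD / rho_w
Step 2: theta = (30.3 / 100) * 1.17 / 1.0
Step 3: theta = 0.303 * 1.17
Step 4: theta = 0.355

0.355


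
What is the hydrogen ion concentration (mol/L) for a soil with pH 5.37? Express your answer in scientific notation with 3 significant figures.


Step 1: [H+] = 10^(-pH)
Step 2: [H+] = 10^(-5.37)
Step 3: [H+] = 4.27e-06 mol/L

4.27e-06


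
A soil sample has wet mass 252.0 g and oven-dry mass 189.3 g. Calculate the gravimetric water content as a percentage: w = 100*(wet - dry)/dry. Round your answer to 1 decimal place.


Step 1: Water mass = wet - dry = 252.0 - 189.3 = 62.7 g
Step 2: w = 100 * water mass / dry mass
Step 3: w = 100 * 62.7 / 189.3 = 33.1%

33.1


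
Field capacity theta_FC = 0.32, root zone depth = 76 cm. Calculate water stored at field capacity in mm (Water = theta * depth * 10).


Step 1: Water (mm) = theta_FC * depth (cm) * 10
Step 2: Water = 0.32 * 76 * 10
Step 3: Water = 243.2 mm

243.2


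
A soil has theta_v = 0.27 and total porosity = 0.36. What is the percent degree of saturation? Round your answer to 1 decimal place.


Step 1: S = 100 * theta_v / n
Step 2: S = 100 * 0.27 / 0.36
Step 3: S = 75.0%

75.0


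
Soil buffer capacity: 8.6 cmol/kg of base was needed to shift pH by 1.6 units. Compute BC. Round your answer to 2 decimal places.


Step 1: BC = change in base / change in pH
Step 2: BC = 8.6 / 1.6
Step 3: BC = 5.38 cmol/(kg*pH unit)

5.38


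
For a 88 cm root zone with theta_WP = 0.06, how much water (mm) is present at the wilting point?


Step 1: Water (mm) = theta_WP * depth * 10
Step 2: Water = 0.06 * 88 * 10
Step 3: Water = 52.8 mm

52.8


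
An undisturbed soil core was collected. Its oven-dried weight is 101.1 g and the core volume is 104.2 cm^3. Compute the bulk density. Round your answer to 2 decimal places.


Step 1: Identify the formula: BD = dry mass / volume
Step 2: Substitute values: BD = 101.1 / 104.2
Step 3: BD = 0.97 g/cm^3

0.97


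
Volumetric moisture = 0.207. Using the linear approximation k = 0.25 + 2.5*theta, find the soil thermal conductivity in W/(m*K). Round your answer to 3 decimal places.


Step 1: k = 0.25 + 2.5 * theta
Step 2: k = 0.25 + 2.5 * 0.207
Step 3: k = 0.25 + 0.518
Step 4: k = 0.768 W/(m*K)

0.768


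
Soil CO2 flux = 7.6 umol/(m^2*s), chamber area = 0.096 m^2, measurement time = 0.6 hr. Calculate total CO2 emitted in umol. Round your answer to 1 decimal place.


Step 1: Convert time to seconds: 0.6 hr * 3600 = 2160.0 s
Step 2: Total = flux * area * time_s
Step 3: Total = 7.6 * 0.096 * 2160.0
Step 4: Total = 1575.9 umol

1575.9


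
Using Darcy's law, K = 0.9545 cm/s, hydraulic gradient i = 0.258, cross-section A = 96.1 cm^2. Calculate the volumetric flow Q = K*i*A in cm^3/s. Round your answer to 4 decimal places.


Step 1: Apply Darcy's law: Q = K * i * A
Step 2: Q = 0.9545 * 0.258 * 96.1
Step 3: Q = 23.6657 cm^3/s

23.6657


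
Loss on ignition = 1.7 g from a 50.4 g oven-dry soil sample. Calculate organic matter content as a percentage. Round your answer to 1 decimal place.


Step 1: OM% = 100 * LOI / sample mass
Step 2: OM = 100 * 1.7 / 50.4
Step 3: OM = 3.4%

3.4


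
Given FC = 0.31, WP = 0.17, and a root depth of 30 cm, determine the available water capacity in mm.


Step 1: Available water = (FC - WP) * depth * 10
Step 2: AW = (0.31 - 0.17) * 30 * 10
Step 3: AW = 0.14 * 30 * 10
Step 4: AW = 42.0 mm

42.0


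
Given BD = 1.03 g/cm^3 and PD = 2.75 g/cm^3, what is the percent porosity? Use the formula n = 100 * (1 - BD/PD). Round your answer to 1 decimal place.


Step 1: Formula: n = 100 * (1 - BD / PD)
Step 2: n = 100 * (1 - 1.03 / 2.75)
Step 3: n = 100 * (1 - 0.37455)
Step 4: n = 62.5%

62.5


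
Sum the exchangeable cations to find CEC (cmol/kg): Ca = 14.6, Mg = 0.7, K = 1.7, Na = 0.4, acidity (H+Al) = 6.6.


Step 1: CEC = Ca + Mg + K + Na + (H+Al)
Step 2: CEC = 14.6 + 0.7 + 1.7 + 0.4 + 6.6
Step 3: CEC = 24.0 cmol/kg

24.0


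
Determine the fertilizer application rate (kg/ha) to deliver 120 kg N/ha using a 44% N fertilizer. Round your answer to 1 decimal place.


Step 1: Fertilizer rate = target N / (N content / 100)
Step 2: Rate = 120 / (44 / 100)
Step 3: Rate = 120 / 0.44
Step 4: Rate = 272.7 kg/ha

272.7


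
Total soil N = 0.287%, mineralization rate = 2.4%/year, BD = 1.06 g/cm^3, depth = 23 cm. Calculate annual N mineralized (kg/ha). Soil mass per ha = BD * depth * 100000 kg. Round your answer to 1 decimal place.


Step 1: Soil mass per ha = BD * depth * 100000 = 1.06 * 23 * 100000 = 2438000 kg
Step 2: Total N pool = soil mass * N%/100 = 2438000 * 0.287/100 = 6997.06 kg/ha
Step 3: N mineralized = N pool * rate%/100 = 6997.06 * 2.4/100 = 167.9 kg/ha/yr

167.9


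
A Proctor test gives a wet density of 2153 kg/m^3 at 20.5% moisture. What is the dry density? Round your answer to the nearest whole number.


Step 1: Dry density = wet density / (1 + w/100)
Step 2: Dry density = 2153 / (1 + 20.5/100)
Step 3: Dry density = 2153 / 1.205
Step 4: Dry density = 1787 kg/m^3

1787


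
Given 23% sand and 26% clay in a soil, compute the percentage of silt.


Step 1: sand + silt + clay = 100%
Step 2: silt = 100 - sand - clay
Step 3: silt = 100 - 23 - 26
Step 4: silt = 51%

51


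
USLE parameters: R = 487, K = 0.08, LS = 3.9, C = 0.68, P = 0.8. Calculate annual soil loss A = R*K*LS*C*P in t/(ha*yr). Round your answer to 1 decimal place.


Step 1: A = R * K * LS * C * P
Step 2: R * K = 487 * 0.08 = 38.96
Step 3: (R*K) * LS = 38.96 * 3.9 = 151.944
Step 4: * C * P = 151.944 * 0.68 * 0.8 = 82.7
Step 5: A = 82.7 t/(ha*yr)

82.7


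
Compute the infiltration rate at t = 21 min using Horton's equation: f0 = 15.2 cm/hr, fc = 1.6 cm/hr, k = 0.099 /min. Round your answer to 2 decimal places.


Step 1: f = fc + (f0 - fc) * exp(-k * t)
Step 2: exp(-0.099 * 21) = 0.125055
Step 3: f = 1.6 + (15.2 - 1.6) * 0.125055
Step 4: f = 1.6 + 13.6 * 0.125055
Step 5: f = 3.3 cm/hr

3.3


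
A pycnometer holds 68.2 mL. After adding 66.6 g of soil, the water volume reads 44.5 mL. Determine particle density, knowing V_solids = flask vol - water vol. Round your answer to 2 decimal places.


Step 1: Volume of solids = flask volume - water volume with soil
Step 2: V_solids = 68.2 - 44.5 = 23.7 mL
Step 3: Particle density = mass / V_solids = 66.6 / 23.7 = 2.81 g/cm^3

2.81


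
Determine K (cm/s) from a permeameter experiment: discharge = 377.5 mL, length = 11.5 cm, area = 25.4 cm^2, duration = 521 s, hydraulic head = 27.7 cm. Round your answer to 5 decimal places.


Step 1: K = Q * L / (A * t * h)
Step 2: Numerator = 377.5 * 11.5 = 4341.25
Step 3: Denominator = 25.4 * 521 * 27.7 = 366565.18
Step 4: K = 4341.25 / 366565.18 = 0.01184 cm/s

0.01184


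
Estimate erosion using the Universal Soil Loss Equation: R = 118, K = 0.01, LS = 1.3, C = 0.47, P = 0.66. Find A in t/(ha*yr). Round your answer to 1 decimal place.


Step 1: A = R * K * LS * C * P
Step 2: R * K = 118 * 0.01 = 1.18
Step 3: (R*K) * LS = 1.18 * 1.3 = 1.534
Step 4: * C * P = 1.534 * 0.47 * 0.66 = 0.5
Step 5: A = 0.5 t/(ha*yr)

0.5


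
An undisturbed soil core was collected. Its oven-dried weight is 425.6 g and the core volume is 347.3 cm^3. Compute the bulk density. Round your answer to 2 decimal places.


Step 1: Identify the formula: BD = dry mass / volume
Step 2: Substitute values: BD = 425.6 / 347.3
Step 3: BD = 1.23 g/cm^3

1.23


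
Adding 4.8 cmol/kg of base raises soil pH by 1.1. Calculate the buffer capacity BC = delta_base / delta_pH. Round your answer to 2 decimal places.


Step 1: BC = change in base / change in pH
Step 2: BC = 4.8 / 1.1
Step 3: BC = 4.36 cmol/(kg*pH unit)

4.36


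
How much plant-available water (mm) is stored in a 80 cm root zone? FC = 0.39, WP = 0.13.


Step 1: Available water = (FC - WP) * depth * 10
Step 2: AW = (0.39 - 0.13) * 80 * 10
Step 3: AW = 0.26 * 80 * 10
Step 4: AW = 208.0 mm

208.0


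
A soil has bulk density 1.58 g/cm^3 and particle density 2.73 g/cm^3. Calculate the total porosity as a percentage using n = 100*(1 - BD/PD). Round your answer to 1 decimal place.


Step 1: Formula: n = 100 * (1 - BD / PD)
Step 2: n = 100 * (1 - 1.58 / 2.73)
Step 3: n = 100 * (1 - 0.57875)
Step 4: n = 42.1%

42.1


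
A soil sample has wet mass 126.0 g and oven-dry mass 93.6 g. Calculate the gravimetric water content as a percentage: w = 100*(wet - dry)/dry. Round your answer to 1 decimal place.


Step 1: Water mass = wet - dry = 126.0 - 93.6 = 32.4 g
Step 2: w = 100 * water mass / dry mass
Step 3: w = 100 * 32.4 / 93.6 = 34.6%

34.6


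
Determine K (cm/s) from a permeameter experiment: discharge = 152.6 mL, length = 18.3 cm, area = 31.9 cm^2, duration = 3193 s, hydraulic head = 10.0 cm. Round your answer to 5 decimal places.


Step 1: K = Q * L / (A * t * h)
Step 2: Numerator = 152.6 * 18.3 = 2792.58
Step 3: Denominator = 31.9 * 3193 * 10.0 = 1018567.0
Step 4: K = 2792.58 / 1018567.0 = 0.00274 cm/s

0.00274


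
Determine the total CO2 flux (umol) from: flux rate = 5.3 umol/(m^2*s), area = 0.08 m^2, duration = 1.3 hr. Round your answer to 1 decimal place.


Step 1: Convert time to seconds: 1.3 hr * 3600 = 4680.0 s
Step 2: Total = flux * area * time_s
Step 3: Total = 5.3 * 0.08 * 4680.0
Step 4: Total = 1984.3 umol

1984.3


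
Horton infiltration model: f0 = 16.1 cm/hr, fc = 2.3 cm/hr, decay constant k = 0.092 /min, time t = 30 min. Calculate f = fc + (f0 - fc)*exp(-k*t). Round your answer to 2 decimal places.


Step 1: f = fc + (f0 - fc) * exp(-k * t)
Step 2: exp(-0.092 * 30) = 0.063292
Step 3: f = 2.3 + (16.1 - 2.3) * 0.063292
Step 4: f = 2.3 + 13.8 * 0.063292
Step 5: f = 3.17 cm/hr

3.17


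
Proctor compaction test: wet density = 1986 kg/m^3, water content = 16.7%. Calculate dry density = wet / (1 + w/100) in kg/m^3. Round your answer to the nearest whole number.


Step 1: Dry density = wet density / (1 + w/100)
Step 2: Dry density = 1986 / (1 + 16.7/100)
Step 3: Dry density = 1986 / 1.167
Step 4: Dry density = 1702 kg/m^3

1702


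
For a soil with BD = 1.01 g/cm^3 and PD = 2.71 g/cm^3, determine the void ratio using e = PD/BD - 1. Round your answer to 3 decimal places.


Step 1: e = PD / BD - 1
Step 2: e = 2.71 / 1.01 - 1
Step 3: e = 2.68317 - 1
Step 4: e = 1.683

1.683


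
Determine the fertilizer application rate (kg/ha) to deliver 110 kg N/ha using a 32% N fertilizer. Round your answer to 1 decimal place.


Step 1: Fertilizer rate = target N / (N content / 100)
Step 2: Rate = 110 / (32 / 100)
Step 3: Rate = 110 / 0.32
Step 4: Rate = 343.8 kg/ha

343.8


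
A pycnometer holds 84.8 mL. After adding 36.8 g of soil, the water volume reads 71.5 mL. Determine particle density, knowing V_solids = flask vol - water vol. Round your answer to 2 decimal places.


Step 1: Volume of solids = flask volume - water volume with soil
Step 2: V_solids = 84.8 - 71.5 = 13.3 mL
Step 3: Particle density = mass / V_solids = 36.8 / 13.3 = 2.77 g/cm^3

2.77


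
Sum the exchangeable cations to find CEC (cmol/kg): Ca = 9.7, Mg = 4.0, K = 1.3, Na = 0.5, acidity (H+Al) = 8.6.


Step 1: CEC = Ca + Mg + K + Na + (H+Al)
Step 2: CEC = 9.7 + 4.0 + 1.3 + 0.5 + 8.6
Step 3: CEC = 24.1 cmol/kg

24.1


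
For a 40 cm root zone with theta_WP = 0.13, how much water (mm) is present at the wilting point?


Step 1: Water (mm) = theta_WP * depth * 10
Step 2: Water = 0.13 * 40 * 10
Step 3: Water = 52.0 mm

52.0


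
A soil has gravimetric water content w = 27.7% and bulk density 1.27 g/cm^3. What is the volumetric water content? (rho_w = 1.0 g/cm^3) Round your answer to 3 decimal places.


Step 1: theta = (w / 100) * BD / rho_w
Step 2: theta = (27.7 / 100) * 1.27 / 1.0
Step 3: theta = 0.277 * 1.27
Step 4: theta = 0.352

0.352


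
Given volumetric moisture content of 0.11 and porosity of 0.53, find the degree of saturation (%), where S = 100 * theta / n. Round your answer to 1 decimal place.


Step 1: S = 100 * theta_v / n
Step 2: S = 100 * 0.11 / 0.53
Step 3: S = 20.8%

20.8


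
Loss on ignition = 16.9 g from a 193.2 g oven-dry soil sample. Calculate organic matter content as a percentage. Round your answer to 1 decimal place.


Step 1: OM% = 100 * LOI / sample mass
Step 2: OM = 100 * 16.9 / 193.2
Step 3: OM = 8.7%

8.7


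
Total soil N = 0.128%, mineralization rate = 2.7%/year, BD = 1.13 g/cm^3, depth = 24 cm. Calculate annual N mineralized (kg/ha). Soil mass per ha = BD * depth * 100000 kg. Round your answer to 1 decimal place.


Step 1: Soil mass per ha = BD * depth * 100000 = 1.13 * 24 * 100000 = 2712000 kg
Step 2: Total N pool = soil mass * N%/100 = 2712000 * 0.128/100 = 3471.36 kg/ha
Step 3: N mineralized = N pool * rate%/100 = 3471.36 * 2.7/100 = 93.7 kg/ha/yr

93.7


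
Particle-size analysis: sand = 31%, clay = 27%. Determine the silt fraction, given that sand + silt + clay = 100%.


Step 1: sand + silt + clay = 100%
Step 2: silt = 100 - sand - clay
Step 3: silt = 100 - 31 - 27
Step 4: silt = 42%

42


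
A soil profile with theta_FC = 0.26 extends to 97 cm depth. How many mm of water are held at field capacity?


Step 1: Water (mm) = theta_FC * depth (cm) * 10
Step 2: Water = 0.26 * 97 * 10
Step 3: Water = 252.2 mm

252.2


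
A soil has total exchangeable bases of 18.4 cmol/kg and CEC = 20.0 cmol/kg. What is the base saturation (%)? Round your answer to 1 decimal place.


Step 1: BS = 100 * (sum of bases) / CEC
Step 2: BS = 100 * 18.4 / 20.0
Step 3: BS = 92.0%

92.0


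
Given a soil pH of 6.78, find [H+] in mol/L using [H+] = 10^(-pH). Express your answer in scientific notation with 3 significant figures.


Step 1: [H+] = 10^(-pH)
Step 2: [H+] = 10^(-6.78)
Step 3: [H+] = 1.66e-07 mol/L

1.66e-07


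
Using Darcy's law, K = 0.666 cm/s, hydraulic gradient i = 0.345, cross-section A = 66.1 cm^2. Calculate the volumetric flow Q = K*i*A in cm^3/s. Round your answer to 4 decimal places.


Step 1: Apply Darcy's law: Q = K * i * A
Step 2: Q = 0.666 * 0.345 * 66.1
Step 3: Q = 15.1878 cm^3/s

15.1878


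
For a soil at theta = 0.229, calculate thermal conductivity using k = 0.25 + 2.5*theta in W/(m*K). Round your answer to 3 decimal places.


Step 1: k = 0.25 + 2.5 * theta
Step 2: k = 0.25 + 2.5 * 0.229
Step 3: k = 0.25 + 0.573
Step 4: k = 0.823 W/(m*K)

0.823


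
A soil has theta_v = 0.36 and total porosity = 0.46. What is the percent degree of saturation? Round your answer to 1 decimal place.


Step 1: S = 100 * theta_v / n
Step 2: S = 100 * 0.36 / 0.46
Step 3: S = 78.3%

78.3


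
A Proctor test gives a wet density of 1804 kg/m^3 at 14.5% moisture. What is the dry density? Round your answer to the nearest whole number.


Step 1: Dry density = wet density / (1 + w/100)
Step 2: Dry density = 1804 / (1 + 14.5/100)
Step 3: Dry density = 1804 / 1.145
Step 4: Dry density = 1576 kg/m^3

1576


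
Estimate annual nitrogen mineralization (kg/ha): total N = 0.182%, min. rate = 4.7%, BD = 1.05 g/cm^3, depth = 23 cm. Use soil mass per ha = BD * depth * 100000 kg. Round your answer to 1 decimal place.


Step 1: Soil mass per ha = BD * depth * 100000 = 1.05 * 23 * 100000 = 2415000 kg
Step 2: Total N pool = soil mass * N%/100 = 2415000 * 0.182/100 = 4395.3 kg/ha
Step 3: N mineralized = N pool * rate%/100 = 4395.3 * 4.7/100 = 206.6 kg/ha/yr

206.6


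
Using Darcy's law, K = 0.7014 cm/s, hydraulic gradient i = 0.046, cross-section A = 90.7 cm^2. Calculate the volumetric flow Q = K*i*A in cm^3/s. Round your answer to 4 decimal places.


Step 1: Apply Darcy's law: Q = K * i * A
Step 2: Q = 0.7014 * 0.046 * 90.7
Step 3: Q = 2.9264 cm^3/s

2.9264


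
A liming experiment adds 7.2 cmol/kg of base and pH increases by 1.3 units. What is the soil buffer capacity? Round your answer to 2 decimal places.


Step 1: BC = change in base / change in pH
Step 2: BC = 7.2 / 1.3
Step 3: BC = 5.54 cmol/(kg*pH unit)

5.54


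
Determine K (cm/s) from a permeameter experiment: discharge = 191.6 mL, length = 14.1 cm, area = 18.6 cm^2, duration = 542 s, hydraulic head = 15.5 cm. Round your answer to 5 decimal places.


Step 1: K = Q * L / (A * t * h)
Step 2: Numerator = 191.6 * 14.1 = 2701.56
Step 3: Denominator = 18.6 * 542 * 15.5 = 156258.6
Step 4: K = 2701.56 / 156258.6 = 0.01729 cm/s

0.01729


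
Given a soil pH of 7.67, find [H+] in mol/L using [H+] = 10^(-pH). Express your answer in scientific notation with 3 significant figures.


Step 1: [H+] = 10^(-pH)
Step 2: [H+] = 10^(-7.67)
Step 3: [H+] = 2.14e-08 mol/L

2.14e-08


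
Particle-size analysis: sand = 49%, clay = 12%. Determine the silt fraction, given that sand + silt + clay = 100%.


Step 1: sand + silt + clay = 100%
Step 2: silt = 100 - sand - clay
Step 3: silt = 100 - 49 - 12
Step 4: silt = 39%

39


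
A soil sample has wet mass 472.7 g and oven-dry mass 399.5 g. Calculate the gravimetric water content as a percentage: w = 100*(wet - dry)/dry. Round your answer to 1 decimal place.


Step 1: Water mass = wet - dry = 472.7 - 399.5 = 73.2 g
Step 2: w = 100 * water mass / dry mass
Step 3: w = 100 * 73.2 / 399.5 = 18.3%

18.3


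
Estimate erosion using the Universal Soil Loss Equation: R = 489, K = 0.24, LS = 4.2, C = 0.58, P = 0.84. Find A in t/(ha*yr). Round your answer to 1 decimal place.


Step 1: A = R * K * LS * C * P
Step 2: R * K = 489 * 0.24 = 117.36
Step 3: (R*K) * LS = 117.36 * 4.2 = 492.912
Step 4: * C * P = 492.912 * 0.58 * 0.84 = 240.1
Step 5: A = 240.1 t/(ha*yr)

240.1


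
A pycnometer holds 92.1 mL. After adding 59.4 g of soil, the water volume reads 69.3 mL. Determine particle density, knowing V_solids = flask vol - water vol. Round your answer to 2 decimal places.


Step 1: Volume of solids = flask volume - water volume with soil
Step 2: V_solids = 92.1 - 69.3 = 22.8 mL
Step 3: Particle density = mass / V_solids = 59.4 / 22.8 = 2.61 g/cm^3

2.61


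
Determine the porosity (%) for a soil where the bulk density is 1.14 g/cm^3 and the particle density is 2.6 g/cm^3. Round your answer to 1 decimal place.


Step 1: Formula: n = 100 * (1 - BD / PD)
Step 2: n = 100 * (1 - 1.14 / 2.6)
Step 3: n = 100 * (1 - 0.43846)
Step 4: n = 56.2%

56.2


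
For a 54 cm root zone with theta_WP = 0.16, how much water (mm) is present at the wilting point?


Step 1: Water (mm) = theta_WP * depth * 10
Step 2: Water = 0.16 * 54 * 10
Step 3: Water = 86.4 mm

86.4


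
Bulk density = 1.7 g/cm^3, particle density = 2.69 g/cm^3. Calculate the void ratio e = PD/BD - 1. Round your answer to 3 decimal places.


Step 1: e = PD / BD - 1
Step 2: e = 2.69 / 1.7 - 1
Step 3: e = 1.58235 - 1
Step 4: e = 0.582

0.582


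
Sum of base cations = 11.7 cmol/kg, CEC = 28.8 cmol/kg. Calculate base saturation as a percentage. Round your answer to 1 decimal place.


Step 1: BS = 100 * (sum of bases) / CEC
Step 2: BS = 100 * 11.7 / 28.8
Step 3: BS = 40.6%

40.6


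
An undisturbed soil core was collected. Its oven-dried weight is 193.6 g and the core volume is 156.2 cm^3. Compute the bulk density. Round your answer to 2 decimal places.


Step 1: Identify the formula: BD = dry mass / volume
Step 2: Substitute values: BD = 193.6 / 156.2
Step 3: BD = 1.24 g/cm^3

1.24


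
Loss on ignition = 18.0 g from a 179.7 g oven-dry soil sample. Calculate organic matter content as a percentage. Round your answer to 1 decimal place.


Step 1: OM% = 100 * LOI / sample mass
Step 2: OM = 100 * 18.0 / 179.7
Step 3: OM = 10.0%

10.0


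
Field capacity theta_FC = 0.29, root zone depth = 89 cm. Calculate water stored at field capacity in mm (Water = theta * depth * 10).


Step 1: Water (mm) = theta_FC * depth (cm) * 10
Step 2: Water = 0.29 * 89 * 10
Step 3: Water = 258.1 mm

258.1


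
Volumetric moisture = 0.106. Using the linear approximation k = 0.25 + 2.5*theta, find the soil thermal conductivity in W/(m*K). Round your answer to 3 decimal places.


Step 1: k = 0.25 + 2.5 * theta
Step 2: k = 0.25 + 2.5 * 0.106
Step 3: k = 0.25 + 0.265
Step 4: k = 0.515 W/(m*K)

0.515


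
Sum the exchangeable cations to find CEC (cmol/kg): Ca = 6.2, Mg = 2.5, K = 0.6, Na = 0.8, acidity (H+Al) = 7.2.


Step 1: CEC = Ca + Mg + K + Na + (H+Al)
Step 2: CEC = 6.2 + 2.5 + 0.6 + 0.8 + 7.2
Step 3: CEC = 17.3 cmol/kg

17.3


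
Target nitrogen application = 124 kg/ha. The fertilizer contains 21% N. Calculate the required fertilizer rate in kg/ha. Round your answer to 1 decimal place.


Step 1: Fertilizer rate = target N / (N content / 100)
Step 2: Rate = 124 / (21 / 100)
Step 3: Rate = 124 / 0.21
Step 4: Rate = 590.5 kg/ha

590.5


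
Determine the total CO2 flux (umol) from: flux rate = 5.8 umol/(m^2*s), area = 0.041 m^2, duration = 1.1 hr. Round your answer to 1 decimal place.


Step 1: Convert time to seconds: 1.1 hr * 3600 = 3960.0 s
Step 2: Total = flux * area * time_s
Step 3: Total = 5.8 * 0.041 * 3960.0
Step 4: Total = 941.7 umol

941.7


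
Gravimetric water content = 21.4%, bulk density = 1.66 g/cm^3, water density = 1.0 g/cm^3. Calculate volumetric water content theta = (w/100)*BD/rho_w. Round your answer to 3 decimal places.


Step 1: theta = (w / 100) * BD / rho_w
Step 2: theta = (21.4 / 100) * 1.66 / 1.0
Step 3: theta = 0.214 * 1.66
Step 4: theta = 0.355

0.355


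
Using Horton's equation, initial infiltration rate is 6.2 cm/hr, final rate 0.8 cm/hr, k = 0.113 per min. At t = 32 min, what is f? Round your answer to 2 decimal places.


Step 1: f = fc + (f0 - fc) * exp(-k * t)
Step 2: exp(-0.113 * 32) = 0.02689
Step 3: f = 0.8 + (6.2 - 0.8) * 0.02689
Step 4: f = 0.8 + 5.4 * 0.02689
Step 5: f = 0.95 cm/hr

0.95


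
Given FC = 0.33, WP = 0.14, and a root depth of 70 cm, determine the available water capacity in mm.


Step 1: Available water = (FC - WP) * depth * 10
Step 2: AW = (0.33 - 0.14) * 70 * 10
Step 3: AW = 0.19 * 70 * 10
Step 4: AW = 133.0 mm

133.0


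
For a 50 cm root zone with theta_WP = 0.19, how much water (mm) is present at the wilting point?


Step 1: Water (mm) = theta_WP * depth * 10
Step 2: Water = 0.19 * 50 * 10
Step 3: Water = 95.0 mm

95.0


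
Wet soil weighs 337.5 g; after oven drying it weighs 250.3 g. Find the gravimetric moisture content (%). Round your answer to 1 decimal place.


Step 1: Water mass = wet - dry = 337.5 - 250.3 = 87.2 g
Step 2: w = 100 * water mass / dry mass
Step 3: w = 100 * 87.2 / 250.3 = 34.8%

34.8


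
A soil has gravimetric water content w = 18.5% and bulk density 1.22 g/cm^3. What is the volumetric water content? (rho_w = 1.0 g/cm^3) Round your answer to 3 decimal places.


Step 1: theta = (w / 100) * BD / rho_w
Step 2: theta = (18.5 / 100) * 1.22 / 1.0
Step 3: theta = 0.185 * 1.22
Step 4: theta = 0.226

0.226


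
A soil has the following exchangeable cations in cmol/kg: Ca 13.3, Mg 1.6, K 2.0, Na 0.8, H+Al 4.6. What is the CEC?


Step 1: CEC = Ca + Mg + K + Na + (H+Al)
Step 2: CEC = 13.3 + 1.6 + 2.0 + 0.8 + 4.6
Step 3: CEC = 22.3 cmol/kg

22.3


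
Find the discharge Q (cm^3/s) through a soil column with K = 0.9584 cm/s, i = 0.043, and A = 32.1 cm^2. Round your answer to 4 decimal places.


Step 1: Apply Darcy's law: Q = K * i * A
Step 2: Q = 0.9584 * 0.043 * 32.1
Step 3: Q = 1.3229 cm^3/s

1.3229


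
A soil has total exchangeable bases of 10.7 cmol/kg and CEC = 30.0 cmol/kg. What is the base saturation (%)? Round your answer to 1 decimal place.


Step 1: BS = 100 * (sum of bases) / CEC
Step 2: BS = 100 * 10.7 / 30.0
Step 3: BS = 35.7%

35.7


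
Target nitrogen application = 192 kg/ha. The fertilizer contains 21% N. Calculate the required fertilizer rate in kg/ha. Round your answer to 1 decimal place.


Step 1: Fertilizer rate = target N / (N content / 100)
Step 2: Rate = 192 / (21 / 100)
Step 3: Rate = 192 / 0.21
Step 4: Rate = 914.3 kg/ha

914.3


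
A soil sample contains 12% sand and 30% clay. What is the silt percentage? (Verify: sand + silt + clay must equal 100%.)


Step 1: sand + silt + clay = 100%
Step 2: silt = 100 - sand - clay
Step 3: silt = 100 - 12 - 30
Step 4: silt = 58%

58


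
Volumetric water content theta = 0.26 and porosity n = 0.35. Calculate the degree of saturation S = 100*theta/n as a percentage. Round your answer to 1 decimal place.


Step 1: S = 100 * theta_v / n
Step 2: S = 100 * 0.26 / 0.35
Step 3: S = 74.3%

74.3


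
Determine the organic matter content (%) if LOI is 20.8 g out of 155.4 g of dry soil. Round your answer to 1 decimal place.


Step 1: OM% = 100 * LOI / sample mass
Step 2: OM = 100 * 20.8 / 155.4
Step 3: OM = 13.4%

13.4


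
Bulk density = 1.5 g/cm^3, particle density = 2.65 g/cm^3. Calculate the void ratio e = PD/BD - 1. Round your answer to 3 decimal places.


Step 1: e = PD / BD - 1
Step 2: e = 2.65 / 1.5 - 1
Step 3: e = 1.76667 - 1
Step 4: e = 0.767

0.767


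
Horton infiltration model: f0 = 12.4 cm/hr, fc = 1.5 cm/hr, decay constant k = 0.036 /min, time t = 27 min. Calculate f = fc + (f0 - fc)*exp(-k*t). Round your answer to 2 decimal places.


Step 1: f = fc + (f0 - fc) * exp(-k * t)
Step 2: exp(-0.036 * 27) = 0.378326
Step 3: f = 1.5 + (12.4 - 1.5) * 0.378326
Step 4: f = 1.5 + 10.9 * 0.378326
Step 5: f = 5.62 cm/hr

5.62


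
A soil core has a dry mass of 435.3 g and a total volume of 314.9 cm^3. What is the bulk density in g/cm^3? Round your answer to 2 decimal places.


Step 1: Identify the formula: BD = dry mass / volume
Step 2: Substitute values: BD = 435.3 / 314.9
Step 3: BD = 1.38 g/cm^3

1.38


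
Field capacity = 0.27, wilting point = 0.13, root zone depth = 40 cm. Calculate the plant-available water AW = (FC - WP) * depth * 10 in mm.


Step 1: Available water = (FC - WP) * depth * 10
Step 2: AW = (0.27 - 0.13) * 40 * 10
Step 3: AW = 0.14 * 40 * 10
Step 4: AW = 56.0 mm

56.0


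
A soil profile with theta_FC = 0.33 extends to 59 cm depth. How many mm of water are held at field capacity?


Step 1: Water (mm) = theta_FC * depth (cm) * 10
Step 2: Water = 0.33 * 59 * 10
Step 3: Water = 194.7 mm

194.7


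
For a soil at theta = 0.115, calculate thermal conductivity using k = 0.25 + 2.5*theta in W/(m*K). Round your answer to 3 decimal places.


Step 1: k = 0.25 + 2.5 * theta
Step 2: k = 0.25 + 2.5 * 0.115
Step 3: k = 0.25 + 0.288
Step 4: k = 0.538 W/(m*K)

0.538


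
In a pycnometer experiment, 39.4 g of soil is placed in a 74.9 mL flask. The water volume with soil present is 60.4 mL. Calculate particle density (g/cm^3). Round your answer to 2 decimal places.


Step 1: Volume of solids = flask volume - water volume with soil
Step 2: V_solids = 74.9 - 60.4 = 14.5 mL
Step 3: Particle density = mass / V_solids = 39.4 / 14.5 = 2.72 g/cm^3

2.72


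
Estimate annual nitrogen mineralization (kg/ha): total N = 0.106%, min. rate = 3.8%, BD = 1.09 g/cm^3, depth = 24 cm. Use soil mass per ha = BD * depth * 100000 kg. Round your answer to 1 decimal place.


Step 1: Soil mass per ha = BD * depth * 100000 = 1.09 * 24 * 100000 = 2616000 kg
Step 2: Total N pool = soil mass * N%/100 = 2616000 * 0.106/100 = 2772.96 kg/ha
Step 3: N mineralized = N pool * rate%/100 = 2772.96 * 3.8/100 = 105.4 kg/ha/yr

105.4


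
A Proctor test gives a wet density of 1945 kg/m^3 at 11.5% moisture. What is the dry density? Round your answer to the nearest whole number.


Step 1: Dry density = wet density / (1 + w/100)
Step 2: Dry density = 1945 / (1 + 11.5/100)
Step 3: Dry density = 1945 / 1.115
Step 4: Dry density = 1744 kg/m^3

1744


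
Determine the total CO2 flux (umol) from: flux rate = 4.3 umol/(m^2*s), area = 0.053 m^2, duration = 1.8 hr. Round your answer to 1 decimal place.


Step 1: Convert time to seconds: 1.8 hr * 3600 = 6480.0 s
Step 2: Total = flux * area * time_s
Step 3: Total = 4.3 * 0.053 * 6480.0
Step 4: Total = 1476.8 umol

1476.8


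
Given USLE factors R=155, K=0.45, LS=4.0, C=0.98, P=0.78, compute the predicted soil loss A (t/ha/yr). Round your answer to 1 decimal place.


Step 1: A = R * K * LS * C * P
Step 2: R * K = 155 * 0.45 = 69.75
Step 3: (R*K) * LS = 69.75 * 4.0 = 279.0
Step 4: * C * P = 279.0 * 0.98 * 0.78 = 213.3
Step 5: A = 213.3 t/(ha*yr)

213.3


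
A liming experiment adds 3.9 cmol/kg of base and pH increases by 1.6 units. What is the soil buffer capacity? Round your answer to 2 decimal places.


Step 1: BC = change in base / change in pH
Step 2: BC = 3.9 / 1.6
Step 3: BC = 2.44 cmol/(kg*pH unit)

2.44


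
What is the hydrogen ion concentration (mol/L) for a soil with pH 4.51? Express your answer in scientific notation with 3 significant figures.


Step 1: [H+] = 10^(-pH)
Step 2: [H+] = 10^(-4.51)
Step 3: [H+] = 3.09e-05 mol/L

3.09e-05


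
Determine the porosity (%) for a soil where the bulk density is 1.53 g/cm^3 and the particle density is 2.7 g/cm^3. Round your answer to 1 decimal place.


Step 1: Formula: n = 100 * (1 - BD / PD)
Step 2: n = 100 * (1 - 1.53 / 2.7)
Step 3: n = 100 * (1 - 0.56667)
Step 4: n = 43.3%

43.3


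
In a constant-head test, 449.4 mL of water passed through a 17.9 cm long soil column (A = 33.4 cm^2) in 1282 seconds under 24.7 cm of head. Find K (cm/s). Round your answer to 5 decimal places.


Step 1: K = Q * L / (A * t * h)
Step 2: Numerator = 449.4 * 17.9 = 8044.26
Step 3: Denominator = 33.4 * 1282 * 24.7 = 1057624.36
Step 4: K = 8044.26 / 1057624.36 = 0.00761 cm/s

0.00761


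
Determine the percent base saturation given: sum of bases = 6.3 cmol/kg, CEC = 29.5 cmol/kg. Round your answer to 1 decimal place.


Step 1: BS = 100 * (sum of bases) / CEC
Step 2: BS = 100 * 6.3 / 29.5
Step 3: BS = 21.4%

21.4


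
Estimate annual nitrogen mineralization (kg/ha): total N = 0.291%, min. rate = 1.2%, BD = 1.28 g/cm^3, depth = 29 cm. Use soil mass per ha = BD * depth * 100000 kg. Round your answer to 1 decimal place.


Step 1: Soil mass per ha = BD * depth * 100000 = 1.28 * 29 * 100000 = 3712000 kg
Step 2: Total N pool = soil mass * N%/100 = 3712000 * 0.291/100 = 10801.92 kg/ha
Step 3: N mineralized = N pool * rate%/100 = 10801.92 * 1.2/100 = 129.6 kg/ha/yr

129.6


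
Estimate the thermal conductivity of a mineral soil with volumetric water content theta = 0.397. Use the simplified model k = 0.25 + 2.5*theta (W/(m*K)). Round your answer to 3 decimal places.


Step 1: k = 0.25 + 2.5 * theta
Step 2: k = 0.25 + 2.5 * 0.397
Step 3: k = 0.25 + 0.993
Step 4: k = 1.243 W/(m*K)

1.243


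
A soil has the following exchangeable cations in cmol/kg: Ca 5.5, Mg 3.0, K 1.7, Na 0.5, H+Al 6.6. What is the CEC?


Step 1: CEC = Ca + Mg + K + Na + (H+Al)
Step 2: CEC = 5.5 + 3.0 + 1.7 + 0.5 + 6.6
Step 3: CEC = 17.3 cmol/kg

17.3


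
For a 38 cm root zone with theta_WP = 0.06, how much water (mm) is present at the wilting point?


Step 1: Water (mm) = theta_WP * depth * 10
Step 2: Water = 0.06 * 38 * 10
Step 3: Water = 22.8 mm

22.8


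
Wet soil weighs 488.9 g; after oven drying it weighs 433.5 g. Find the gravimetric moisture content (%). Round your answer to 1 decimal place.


Step 1: Water mass = wet - dry = 488.9 - 433.5 = 55.4 g
Step 2: w = 100 * water mass / dry mass
Step 3: w = 100 * 55.4 / 433.5 = 12.8%

12.8


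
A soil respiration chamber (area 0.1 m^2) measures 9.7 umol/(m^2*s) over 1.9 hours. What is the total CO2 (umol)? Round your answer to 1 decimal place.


Step 1: Convert time to seconds: 1.9 hr * 3600 = 6840.0 s
Step 2: Total = flux * area * time_s
Step 3: Total = 9.7 * 0.1 * 6840.0
Step 4: Total = 6634.8 umol

6634.8


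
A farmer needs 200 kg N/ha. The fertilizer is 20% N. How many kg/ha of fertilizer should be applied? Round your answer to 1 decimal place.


Step 1: Fertilizer rate = target N / (N content / 100)
Step 2: Rate = 200 / (20 / 100)
Step 3: Rate = 200 / 0.2
Step 4: Rate = 1000.0 kg/ha

1000.0


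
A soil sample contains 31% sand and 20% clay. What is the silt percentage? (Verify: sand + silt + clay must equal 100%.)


Step 1: sand + silt + clay = 100%
Step 2: silt = 100 - sand - clay
Step 3: silt = 100 - 31 - 20
Step 4: silt = 49%

49


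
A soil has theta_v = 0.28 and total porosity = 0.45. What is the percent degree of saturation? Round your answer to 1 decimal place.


Step 1: S = 100 * theta_v / n
Step 2: S = 100 * 0.28 / 0.45
Step 3: S = 62.2%

62.2


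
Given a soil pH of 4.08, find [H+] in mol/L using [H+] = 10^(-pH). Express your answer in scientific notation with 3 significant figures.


Step 1: [H+] = 10^(-pH)
Step 2: [H+] = 10^(-4.08)
Step 3: [H+] = 8.32e-05 mol/L

8.32e-05


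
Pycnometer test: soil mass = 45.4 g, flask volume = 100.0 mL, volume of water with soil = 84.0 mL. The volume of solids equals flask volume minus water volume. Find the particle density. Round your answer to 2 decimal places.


Step 1: Volume of solids = flask volume - water volume with soil
Step 2: V_solids = 100.0 - 84.0 = 16.0 mL
Step 3: Particle density = mass / V_solids = 45.4 / 16.0 = 2.84 g/cm^3

2.84


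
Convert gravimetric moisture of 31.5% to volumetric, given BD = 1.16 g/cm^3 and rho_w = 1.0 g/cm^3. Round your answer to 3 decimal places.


Step 1: theta = (w / 100) * BD / rho_w
Step 2: theta = (31.5 / 100) * 1.16 / 1.0
Step 3: theta = 0.315 * 1.16
Step 4: theta = 0.365

0.365


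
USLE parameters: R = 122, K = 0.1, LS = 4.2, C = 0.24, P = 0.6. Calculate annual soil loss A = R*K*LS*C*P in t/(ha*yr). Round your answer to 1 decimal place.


Step 1: A = R * K * LS * C * P
Step 2: R * K = 122 * 0.1 = 12.2
Step 3: (R*K) * LS = 12.2 * 4.2 = 51.24
Step 4: * C * P = 51.24 * 0.24 * 0.6 = 7.4
Step 5: A = 7.4 t/(ha*yr)

7.4


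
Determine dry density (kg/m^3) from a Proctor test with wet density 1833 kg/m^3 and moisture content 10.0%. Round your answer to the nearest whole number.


Step 1: Dry density = wet density / (1 + w/100)
Step 2: Dry density = 1833 / (1 + 10.0/100)
Step 3: Dry density = 1833 / 1.1
Step 4: Dry density = 1666 kg/m^3

1666
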